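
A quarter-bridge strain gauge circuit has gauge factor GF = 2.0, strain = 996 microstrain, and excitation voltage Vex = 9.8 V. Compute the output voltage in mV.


Quarter bridge output: Vout = (GF * epsilon * Vex) / 4.
Vout = (2.0 * 996e-6 * 9.8) / 4
Vout = 0.0195216 / 4 V
Vout = 0.0048804 V = 4.8804 mV

4.8804 mV


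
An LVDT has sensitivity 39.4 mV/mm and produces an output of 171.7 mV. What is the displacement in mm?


Displacement = Vout / sensitivity.
d = 171.7 / 39.4
d = 4.358 mm

4.358 mm


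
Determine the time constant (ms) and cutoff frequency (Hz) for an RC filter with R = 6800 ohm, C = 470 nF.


Time constant: tau = R * C.
tau = 6800 * 4.70e-07 = 0.003196 s
tau = 3.196 ms
Cutoff frequency: fc = 1 / (2*pi*R*C).
fc = 1 / (2*pi*0.003196) = 49.8 Hz

tau = 3.196 ms, fc = 49.8 Hz


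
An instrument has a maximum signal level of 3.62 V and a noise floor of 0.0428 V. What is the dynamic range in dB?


Dynamic range = 20 * log10(Vmax / Vnoise).
DR = 20 * log10(3.62 / 0.0428)
DR = 20 * log10(84.58)
DR = 38.55 dB

38.55 dB


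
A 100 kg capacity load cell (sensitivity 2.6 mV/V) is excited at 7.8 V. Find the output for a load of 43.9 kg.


Vout = rated_output * Vex * (load / capacity).
Vout = 2.6 * 7.8 * (43.9 / 100)
Vout = 2.6 * 7.8 * 0.439
Vout = 8.903 mV

8.903 mV


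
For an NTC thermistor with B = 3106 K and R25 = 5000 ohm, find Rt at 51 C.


NTC thermistor equation: Rt = R25 * exp(B * (1/T - 1/T25)).
T in Kelvin: 324.15 K, T25 = 298.15 K
1/T - 1/T25 = 1/324.15 - 1/298.15 = -0.00026902
B * (1/T - 1/T25) = 3106 * -0.00026902 = -0.8356
Rt = 5000 * exp(-0.8356) = 2168.1 ohm

2168.1 ohm


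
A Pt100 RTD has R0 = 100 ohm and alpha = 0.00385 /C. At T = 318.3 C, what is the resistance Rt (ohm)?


The RTD equation: Rt = R0 * (1 + alpha * T).
Rt = 100 * (1 + 0.00385 * 318.3)
Rt = 100 * (1 + 1.225455)
Rt = 100 * 2.225455
Rt = 222.546 ohm

222.546 ohm


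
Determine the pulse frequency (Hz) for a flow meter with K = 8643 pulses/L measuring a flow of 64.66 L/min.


Frequency = K * Q / 60 (converting L/min to L/s).
f = 8643 * 64.66 / 60
f = 558856.38 / 60
f = 9314.27 Hz

9314.27 Hz


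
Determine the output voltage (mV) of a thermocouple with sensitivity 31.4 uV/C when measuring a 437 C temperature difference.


The thermocouple output V = sensitivity * dT.
V = 31.4 uV/C * 437 C
V = 13721.8 uV
V = 13.722 mV

13.722 mV


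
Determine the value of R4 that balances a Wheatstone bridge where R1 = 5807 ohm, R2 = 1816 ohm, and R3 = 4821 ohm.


At balance: R1*R4 = R2*R3, so R4 = R2*R3/R1.
R4 = 1816 * 4821 / 5807
R4 = 8754936 / 5807
R4 = 1507.65 ohm

1507.65 ohm


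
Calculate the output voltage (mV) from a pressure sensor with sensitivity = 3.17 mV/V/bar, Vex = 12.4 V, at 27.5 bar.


Output = sensitivity * Vex * P.
Vout = 3.17 * 12.4 * 27.5
Vout = 39.308 * 27.5
Vout = 1080.97 mV

1080.97 mV


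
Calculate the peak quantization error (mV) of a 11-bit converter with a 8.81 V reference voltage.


The maximum quantization error is +/- LSB/2.
LSB = Vref / 2^n = 8.81 / 2048 = 0.00430176 V
Max error = LSB / 2 = 0.00430176 / 2 = 0.00215088 V
Max error = 2.1509 mV

2.1509 mV


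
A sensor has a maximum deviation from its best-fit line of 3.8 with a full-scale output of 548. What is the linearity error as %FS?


Linearity error = (max deviation / full scale) * 100%.
Linearity = (3.8 / 548) * 100
Linearity = 0.693 %FS

0.693 %FS


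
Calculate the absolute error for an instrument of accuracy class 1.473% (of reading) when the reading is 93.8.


Absolute error = (accuracy% / 100) * reading.
Error = (1.473 / 100) * 93.8
Error = 0.01473 * 93.8
Error = 1.3817

1.3817


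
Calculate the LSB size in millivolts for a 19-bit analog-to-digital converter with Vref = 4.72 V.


The resolution (LSB) of an ADC is Vref / 2^n.
LSB = 4.72 / 2^19
LSB = 4.72 / 524288
LSB = 9e-06 V = 0.00900269 mV

0.00900269 mV


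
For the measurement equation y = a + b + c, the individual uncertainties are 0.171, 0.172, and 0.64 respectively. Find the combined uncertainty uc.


For a sum of independent quantities, uc = sqrt(u1^2 + u2^2 + u3^2).
uc = sqrt(0.171^2 + 0.172^2 + 0.64^2)
uc = sqrt(0.029241 + 0.029584 + 0.4096)
uc = 0.6844

0.6844


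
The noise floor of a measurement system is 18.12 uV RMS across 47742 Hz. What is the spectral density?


Noise spectral density = Vrms / sqrt(BW).
NSD = 18.12 / sqrt(47742)
NSD = 18.12 / 218.4994
NSD = 0.0829 uV/sqrt(Hz)

0.0829 uV/sqrt(Hz)


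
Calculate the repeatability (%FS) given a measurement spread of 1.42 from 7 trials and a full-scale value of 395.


Repeatability = (spread / full scale) * 100%.
R = (1.42 / 395) * 100
R = 0.359 %FS

0.359 %FS


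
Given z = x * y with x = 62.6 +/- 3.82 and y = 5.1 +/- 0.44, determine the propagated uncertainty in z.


For a product z = x*y, the relative uncertainty is:
uz/z = sqrt((ux/x)^2 + (uy/y)^2)
Relative uncertainties: ux/x = 3.82/62.6 = 0.061022
uy/y = 0.44/5.1 = 0.086275
z = 62.6 * 5.1 = 319.3
uz = 319.3 * sqrt(0.061022^2 + 0.086275^2) = 33.738

33.738


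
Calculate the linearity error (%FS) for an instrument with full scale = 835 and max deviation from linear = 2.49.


Linearity error = (max deviation / full scale) * 100%.
Linearity = (2.49 / 835) * 100
Linearity = 0.298 %FS

0.298 %FS


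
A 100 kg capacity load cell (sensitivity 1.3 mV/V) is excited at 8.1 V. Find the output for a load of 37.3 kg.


Vout = rated_output * Vex * (load / capacity).
Vout = 1.3 * 8.1 * (37.3 / 100)
Vout = 1.3 * 8.1 * 0.373
Vout = 3.928 mV

3.928 mV


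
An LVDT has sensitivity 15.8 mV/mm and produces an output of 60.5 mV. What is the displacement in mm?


Displacement = Vout / sensitivity.
d = 60.5 / 15.8
d = 3.829 mm

3.829 mm


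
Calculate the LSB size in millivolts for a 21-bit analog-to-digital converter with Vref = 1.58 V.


The resolution (LSB) of an ADC is Vref / 2^n.
LSB = 1.58 / 2^21
LSB = 1.58 / 2097152
LSB = 7.5e-07 V = 0.0007534 mV

0.0007534 mV


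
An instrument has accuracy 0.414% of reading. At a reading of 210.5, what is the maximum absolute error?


Absolute error = (accuracy% / 100) * reading.
Error = (0.414 / 100) * 210.5
Error = 0.00414 * 210.5
Error = 0.8715

0.8715


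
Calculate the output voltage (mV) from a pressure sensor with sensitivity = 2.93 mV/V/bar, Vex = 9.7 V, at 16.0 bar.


Output = sensitivity * Vex * P.
Vout = 2.93 * 9.7 * 16.0
Vout = 28.421 * 16.0
Vout = 454.74 mV

454.74 mV


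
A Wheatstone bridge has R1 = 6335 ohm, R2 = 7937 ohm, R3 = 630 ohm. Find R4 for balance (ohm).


At balance: R1*R4 = R2*R3, so R4 = R2*R3/R1.
R4 = 7937 * 630 / 6335
R4 = 5000310 / 6335
R4 = 789.31 ohm

789.31 ohm


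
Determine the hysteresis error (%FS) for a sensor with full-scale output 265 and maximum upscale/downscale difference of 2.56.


Hysteresis = (max difference / full scale) * 100%.
H = (2.56 / 265) * 100
H = 0.966 %FS

0.966 %FS


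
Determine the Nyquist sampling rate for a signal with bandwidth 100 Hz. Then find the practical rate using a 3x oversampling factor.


By Nyquist theorem, fs_min = 2 * fmax.
fs_min = 2 * 100 = 200 Hz
Practical rate = 3 * fs_min = 3 * 200 = 600 Hz

fs_min = 200 Hz, fs_practical = 600 Hz


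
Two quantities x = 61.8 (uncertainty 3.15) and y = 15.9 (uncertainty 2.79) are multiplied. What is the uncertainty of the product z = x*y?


For a product z = x*y, the relative uncertainty is:
uz/z = sqrt((ux/x)^2 + (uy/y)^2)
Relative uncertainties: ux/x = 3.15/61.8 = 0.050971
uy/y = 2.79/15.9 = 0.175472
z = 61.8 * 15.9 = 982.6
uz = 982.6 * sqrt(0.050971^2 + 0.175472^2) = 179.549

179.549


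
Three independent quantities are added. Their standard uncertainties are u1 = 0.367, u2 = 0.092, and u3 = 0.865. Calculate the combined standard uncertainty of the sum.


For a sum of independent quantities, uc = sqrt(u1^2 + u2^2 + u3^2).
uc = sqrt(0.367^2 + 0.092^2 + 0.865^2)
uc = sqrt(0.134689 + 0.008464 + 0.748225)
uc = 0.9441

0.9441


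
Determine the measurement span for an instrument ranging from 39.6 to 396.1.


Span = upper range - lower range.
Span = 396.1 - (39.6)
Span = 356.5

356.5


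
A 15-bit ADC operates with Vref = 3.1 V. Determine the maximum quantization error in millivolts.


The maximum quantization error is +/- LSB/2.
LSB = Vref / 2^n = 3.1 / 32768 = 9.46e-05 V
Max error = LSB / 2 = 9.46e-05 / 2 = 4.73e-05 V
Max error = 0.0473 mV

0.0473 mV


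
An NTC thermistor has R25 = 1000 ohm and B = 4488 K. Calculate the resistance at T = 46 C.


NTC thermistor equation: Rt = R25 * exp(B * (1/T - 1/T25)).
T in Kelvin: 319.15 K, T25 = 298.15 K
1/T - 1/T25 = 1/319.15 - 1/298.15 = -0.00022069
B * (1/T - 1/T25) = 4488 * -0.00022069 = -0.9905
Rt = 1000 * exp(-0.9905) = 371.4 ohm

371.4 ohm


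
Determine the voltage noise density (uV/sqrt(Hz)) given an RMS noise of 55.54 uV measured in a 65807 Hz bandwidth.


Noise spectral density = Vrms / sqrt(BW).
NSD = 55.54 / sqrt(65807)
NSD = 55.54 / 256.5288
NSD = 0.2165 uV/sqrt(Hz)

0.2165 uV/sqrt(Hz)


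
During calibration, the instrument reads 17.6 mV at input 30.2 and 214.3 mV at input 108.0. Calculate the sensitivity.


Sensitivity = (y2 - y1) / (x2 - x1).
S = (214.3 - 17.6) / (108.0 - 30.2)
S = 196.7 / 77.8
S = 2.5283 mV/unit

2.5283 mV/unit


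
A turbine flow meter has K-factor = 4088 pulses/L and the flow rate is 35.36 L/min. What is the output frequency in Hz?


Frequency = K * Q / 60 (converting L/min to L/s).
f = 4088 * 35.36 / 60
f = 144551.68 / 60
f = 2409.19 Hz

2409.19 Hz


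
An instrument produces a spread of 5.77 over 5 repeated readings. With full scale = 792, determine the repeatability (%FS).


Repeatability = (spread / full scale) * 100%.
R = (5.77 / 792) * 100
R = 0.729 %FS

0.729 %FS


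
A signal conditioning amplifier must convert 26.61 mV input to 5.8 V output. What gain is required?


Gain = Vout / Vin (converting to same units).
G = 5.8 V / 26.61 mV
G = 5800.0 mV / 26.61 mV
G = 217.96

217.96


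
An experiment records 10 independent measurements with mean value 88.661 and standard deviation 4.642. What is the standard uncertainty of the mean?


The standard uncertainty for Type A evaluation is u = s / sqrt(n).
u = 4.642 / sqrt(10)
u = 4.642 / 3.1623
u = 1.4679

1.4679


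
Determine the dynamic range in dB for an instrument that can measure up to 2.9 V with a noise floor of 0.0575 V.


Dynamic range = 20 * log10(Vmax / Vnoise).
DR = 20 * log10(2.9 / 0.0575)
DR = 20 * log10(50.43)
DR = 34.05 dB

34.05 dB


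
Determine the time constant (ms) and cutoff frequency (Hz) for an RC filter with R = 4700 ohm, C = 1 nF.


Time constant: tau = R * C.
tau = 4700 * 1.00e-09 = 4.7e-06 s
tau = 0.0047 ms
Cutoff frequency: fc = 1 / (2*pi*R*C).
fc = 1 / (2*pi*4.7e-06) = 33862.75 Hz

tau = 0.0047 ms, fc = 33862.75 Hz


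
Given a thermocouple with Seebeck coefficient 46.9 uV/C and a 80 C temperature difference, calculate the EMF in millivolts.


The thermocouple output V = sensitivity * dT.
V = 46.9 uV/C * 80 C
V = 3752.0 uV
V = 3.752 mV

3.752 mV


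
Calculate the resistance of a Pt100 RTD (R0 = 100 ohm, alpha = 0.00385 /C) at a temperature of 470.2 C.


The RTD equation: Rt = R0 * (1 + alpha * T).
Rt = 100 * (1 + 0.00385 * 470.2)
Rt = 100 * (1 + 1.81027)
Rt = 100 * 2.81027
Rt = 281.027 ohm

281.027 ohm


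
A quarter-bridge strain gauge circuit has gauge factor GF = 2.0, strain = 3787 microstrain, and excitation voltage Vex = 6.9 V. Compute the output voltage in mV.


Quarter bridge output: Vout = (GF * epsilon * Vex) / 4.
Vout = (2.0 * 3787e-6 * 6.9) / 4
Vout = 0.0522606 / 4 V
Vout = 0.01306515 V = 13.0652 mV

13.0652 mV


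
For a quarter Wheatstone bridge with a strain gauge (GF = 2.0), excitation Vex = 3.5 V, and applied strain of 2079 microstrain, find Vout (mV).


Quarter bridge output: Vout = (GF * epsilon * Vex) / 4.
Vout = (2.0 * 2079e-6 * 3.5) / 4
Vout = 0.014553 / 4 V
Vout = 0.00363825 V = 3.6383 mV

3.6383 mV


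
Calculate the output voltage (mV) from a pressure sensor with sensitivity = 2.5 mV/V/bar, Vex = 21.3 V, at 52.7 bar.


Output = sensitivity * Vex * P.
Vout = 2.5 * 21.3 * 52.7
Vout = 53.25 * 52.7
Vout = 2806.28 mV

2806.28 mV


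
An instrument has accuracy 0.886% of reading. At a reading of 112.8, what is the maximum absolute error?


Absolute error = (accuracy% / 100) * reading.
Error = (0.886 / 100) * 112.8
Error = 0.00886 * 112.8
Error = 0.9994

0.9994


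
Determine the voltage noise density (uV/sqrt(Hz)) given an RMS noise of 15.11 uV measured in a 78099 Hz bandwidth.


Noise spectral density = Vrms / sqrt(BW).
NSD = 15.11 / sqrt(78099)
NSD = 15.11 / 279.462
NSD = 0.0541 uV/sqrt(Hz)

0.0541 uV/sqrt(Hz)


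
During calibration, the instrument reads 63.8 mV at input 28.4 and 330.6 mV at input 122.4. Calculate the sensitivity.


Sensitivity = (y2 - y1) / (x2 - x1).
S = (330.6 - 63.8) / (122.4 - 28.4)
S = 266.8 / 94.0
S = 2.8383 mV/unit

2.8383 mV/unit


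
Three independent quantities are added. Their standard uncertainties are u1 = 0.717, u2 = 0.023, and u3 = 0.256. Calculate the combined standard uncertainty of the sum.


For a sum of independent quantities, uc = sqrt(u1^2 + u2^2 + u3^2).
uc = sqrt(0.717^2 + 0.023^2 + 0.256^2)
uc = sqrt(0.514089 + 0.000529 + 0.065536)
uc = 0.7617

0.7617


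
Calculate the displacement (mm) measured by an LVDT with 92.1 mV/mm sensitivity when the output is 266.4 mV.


Displacement = Vout / sensitivity.
d = 266.4 / 92.1
d = 2.893 mm

2.893 mm


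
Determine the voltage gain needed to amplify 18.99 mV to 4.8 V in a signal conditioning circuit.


Gain = Vout / Vin (converting to same units).
G = 4.8 V / 18.99 mV
G = 4800.0 mV / 18.99 mV
G = 252.76

252.76


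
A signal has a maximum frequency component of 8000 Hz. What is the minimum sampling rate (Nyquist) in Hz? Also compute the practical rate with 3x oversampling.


By Nyquist theorem, fs_min = 2 * fmax.
fs_min = 2 * 8000 = 16000 Hz
Practical rate = 3 * fs_min = 3 * 16000 = 48000 Hz

fs_min = 16000 Hz, fs_practical = 48000 Hz


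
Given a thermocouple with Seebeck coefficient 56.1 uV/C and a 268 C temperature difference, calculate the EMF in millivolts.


The thermocouple output V = sensitivity * dT.
V = 56.1 uV/C * 268 C
V = 15034.8 uV
V = 15.035 mV

15.035 mV


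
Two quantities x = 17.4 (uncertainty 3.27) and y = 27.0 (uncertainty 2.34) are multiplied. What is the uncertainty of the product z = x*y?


For a product z = x*y, the relative uncertainty is:
uz/z = sqrt((ux/x)^2 + (uy/y)^2)
Relative uncertainties: ux/x = 3.27/17.4 = 0.187931
uy/y = 2.34/27.0 = 0.086667
z = 17.4 * 27.0 = 469.8
uz = 469.8 * sqrt(0.187931^2 + 0.086667^2) = 97.226

97.226


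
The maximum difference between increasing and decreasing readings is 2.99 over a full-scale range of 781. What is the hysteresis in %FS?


Hysteresis = (max difference / full scale) * 100%.
H = (2.99 / 781) * 100
H = 0.383 %FS

0.383 %FS


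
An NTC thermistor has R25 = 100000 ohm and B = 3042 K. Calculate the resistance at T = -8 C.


NTC thermistor equation: Rt = R25 * exp(B * (1/T - 1/T25)).
T in Kelvin: 265.15 K, T25 = 298.15 K
1/T - 1/T25 = 1/265.15 - 1/298.15 = 0.00041743
B * (1/T - 1/T25) = 3042 * 0.00041743 = 1.2698
Rt = 100000 * exp(1.2698) = 356025.9 ohm

356025.9 ohm


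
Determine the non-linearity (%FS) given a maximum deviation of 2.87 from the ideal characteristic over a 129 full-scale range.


Linearity error = (max deviation / full scale) * 100%.
Linearity = (2.87 / 129) * 100
Linearity = 2.225 %FS

2.225 %FS


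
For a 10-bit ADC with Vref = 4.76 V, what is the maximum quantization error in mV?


The maximum quantization error is +/- LSB/2.
LSB = Vref / 2^n = 4.76 / 1024 = 0.00464844 V
Max error = LSB / 2 = 0.00464844 / 2 = 0.00232422 V
Max error = 2.3242 mV

2.3242 mV


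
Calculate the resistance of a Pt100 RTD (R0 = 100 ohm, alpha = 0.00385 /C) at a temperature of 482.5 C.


The RTD equation: Rt = R0 * (1 + alpha * T).
Rt = 100 * (1 + 0.00385 * 482.5)
Rt = 100 * (1 + 1.857625)
Rt = 100 * 2.857625
Rt = 285.762 ohm

285.762 ohm


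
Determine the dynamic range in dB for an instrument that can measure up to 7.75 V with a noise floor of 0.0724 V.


Dynamic range = 20 * log10(Vmax / Vnoise).
DR = 20 * log10(7.75 / 0.0724)
DR = 20 * log10(107.04)
DR = 40.59 dB

40.59 dB


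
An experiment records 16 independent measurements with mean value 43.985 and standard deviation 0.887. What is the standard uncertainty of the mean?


The standard uncertainty for Type A evaluation is u = s / sqrt(n).
u = 0.887 / sqrt(16)
u = 0.887 / 4.0
u = 0.2218

0.2218


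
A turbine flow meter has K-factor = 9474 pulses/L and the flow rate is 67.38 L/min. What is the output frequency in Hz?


Frequency = K * Q / 60 (converting L/min to L/s).
f = 9474 * 67.38 / 60
f = 638358.12 / 60
f = 10639.3 Hz

10639.3 Hz


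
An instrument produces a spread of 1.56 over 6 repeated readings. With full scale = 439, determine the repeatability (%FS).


Repeatability = (spread / full scale) * 100%.
R = (1.56 / 439) * 100
R = 0.355 %FS

0.355 %FS


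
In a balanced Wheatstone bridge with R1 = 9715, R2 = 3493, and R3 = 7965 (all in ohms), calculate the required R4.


At balance: R1*R4 = R2*R3, so R4 = R2*R3/R1.
R4 = 3493 * 7965 / 9715
R4 = 27821745 / 9715
R4 = 2863.79 ohm

2863.79 ohm


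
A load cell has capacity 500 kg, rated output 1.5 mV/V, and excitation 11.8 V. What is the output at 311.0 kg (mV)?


Vout = rated_output * Vex * (load / capacity).
Vout = 1.5 * 11.8 * (311.0 / 500)
Vout = 1.5 * 11.8 * 0.622
Vout = 11.009 mV

11.009 mV


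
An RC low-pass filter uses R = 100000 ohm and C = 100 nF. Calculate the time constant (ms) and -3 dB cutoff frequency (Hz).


Time constant: tau = R * C.
tau = 100000 * 1.00e-07 = 0.01 s
tau = 10.0 ms
Cutoff frequency: fc = 1 / (2*pi*R*C).
fc = 1 / (2*pi*0.01) = 15.92 Hz

tau = 10.0 ms, fc = 15.92 Hz


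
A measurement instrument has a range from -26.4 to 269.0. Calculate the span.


Span = upper range - lower range.
Span = 269.0 - (-26.4)
Span = 295.4

295.4


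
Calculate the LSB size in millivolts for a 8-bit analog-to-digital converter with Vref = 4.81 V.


The resolution (LSB) of an ADC is Vref / 2^n.
LSB = 4.81 / 2^8
LSB = 4.81 / 256
LSB = 0.01878906 V = 18.7890625 mV

18.7890625 mV


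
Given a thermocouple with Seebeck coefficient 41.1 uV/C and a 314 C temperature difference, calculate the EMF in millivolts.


The thermocouple output V = sensitivity * dT.
V = 41.1 uV/C * 314 C
V = 12905.4 uV
V = 12.905 mV

12.905 mV


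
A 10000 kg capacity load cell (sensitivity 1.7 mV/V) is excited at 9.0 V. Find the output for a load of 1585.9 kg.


Vout = rated_output * Vex * (load / capacity).
Vout = 1.7 * 9.0 * (1585.9 / 10000)
Vout = 1.7 * 9.0 * 0.15859
Vout = 2.426 mV

2.426 mV


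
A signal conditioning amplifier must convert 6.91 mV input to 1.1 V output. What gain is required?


Gain = Vout / Vin (converting to same units).
G = 1.1 V / 6.91 mV
G = 1100.0 mV / 6.91 mV
G = 159.19

159.19


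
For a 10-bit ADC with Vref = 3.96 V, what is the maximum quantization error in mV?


The maximum quantization error is +/- LSB/2.
LSB = Vref / 2^n = 3.96 / 1024 = 0.00386719 V
Max error = LSB / 2 = 0.00386719 / 2 = 0.00193359 V
Max error = 1.9336 mV

1.9336 mV


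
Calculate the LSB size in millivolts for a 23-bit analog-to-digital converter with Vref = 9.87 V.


The resolution (LSB) of an ADC is Vref / 2^n.
LSB = 9.87 / 2^23
LSB = 9.87 / 8388608
LSB = 1.18e-06 V = 0.0011766 mV

0.0011766 mV


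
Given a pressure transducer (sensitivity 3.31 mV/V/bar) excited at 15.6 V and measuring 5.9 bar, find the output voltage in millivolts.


Output = sensitivity * Vex * P.
Vout = 3.31 * 15.6 * 5.9
Vout = 51.636 * 5.9
Vout = 304.65 mV

304.65 mV


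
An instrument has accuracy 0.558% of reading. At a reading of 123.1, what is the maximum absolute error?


Absolute error = (accuracy% / 100) * reading.
Error = (0.558 / 100) * 123.1
Error = 0.00558 * 123.1
Error = 0.6869

0.6869


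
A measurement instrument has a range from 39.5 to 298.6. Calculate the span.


Span = upper range - lower range.
Span = 298.6 - (39.5)
Span = 259.1

259.1


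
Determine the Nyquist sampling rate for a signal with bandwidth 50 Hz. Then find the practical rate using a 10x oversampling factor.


By Nyquist theorem, fs_min = 2 * fmax.
fs_min = 2 * 50 = 100 Hz
Practical rate = 10 * fs_min = 10 * 100 = 1000 Hz

fs_min = 100 Hz, fs_practical = 1000 Hz


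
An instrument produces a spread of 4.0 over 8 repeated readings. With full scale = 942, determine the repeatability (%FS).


Repeatability = (spread / full scale) * 100%.
R = (4.0 / 942) * 100
R = 0.425 %FS

0.425 %FS


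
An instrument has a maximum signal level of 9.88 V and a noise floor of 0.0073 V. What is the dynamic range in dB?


Dynamic range = 20 * log10(Vmax / Vnoise).
DR = 20 * log10(9.88 / 0.0073)
DR = 20 * log10(1353.42)
DR = 62.63 dB

62.63 dB


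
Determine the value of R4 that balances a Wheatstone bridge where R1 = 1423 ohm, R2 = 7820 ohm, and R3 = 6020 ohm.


At balance: R1*R4 = R2*R3, so R4 = R2*R3/R1.
R4 = 7820 * 6020 / 1423
R4 = 47076400 / 1423
R4 = 33082.5 ohm

33082.5 ohm


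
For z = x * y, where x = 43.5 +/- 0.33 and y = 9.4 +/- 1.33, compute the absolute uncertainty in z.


For a product z = x*y, the relative uncertainty is:
uz/z = sqrt((ux/x)^2 + (uy/y)^2)
Relative uncertainties: ux/x = 0.33/43.5 = 0.007586
uy/y = 1.33/9.4 = 0.141489
z = 43.5 * 9.4 = 408.9
uz = 408.9 * sqrt(0.007586^2 + 0.141489^2) = 57.938

57.938


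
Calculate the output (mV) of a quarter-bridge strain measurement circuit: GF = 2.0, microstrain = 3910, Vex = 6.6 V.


Quarter bridge output: Vout = (GF * epsilon * Vex) / 4.
Vout = (2.0 * 3910e-6 * 6.6) / 4
Vout = 0.051612 / 4 V
Vout = 0.012903 V = 12.903 mV

12.903 mV


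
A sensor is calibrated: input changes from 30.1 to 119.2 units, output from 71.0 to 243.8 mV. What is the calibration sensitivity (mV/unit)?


Sensitivity = (y2 - y1) / (x2 - x1).
S = (243.8 - 71.0) / (119.2 - 30.1)
S = 172.8 / 89.1
S = 1.9394 mV/unit

1.9394 mV/unit


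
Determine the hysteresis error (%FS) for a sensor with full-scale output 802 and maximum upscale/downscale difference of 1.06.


Hysteresis = (max difference / full scale) * 100%.
H = (1.06 / 802) * 100
H = 0.132 %FS

0.132 %FS


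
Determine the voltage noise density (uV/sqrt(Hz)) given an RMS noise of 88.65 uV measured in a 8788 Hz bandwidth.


Noise spectral density = Vrms / sqrt(BW).
NSD = 88.65 / sqrt(8788)
NSD = 88.65 / 93.7443
NSD = 0.9457 uV/sqrt(Hz)

0.9457 uV/sqrt(Hz)


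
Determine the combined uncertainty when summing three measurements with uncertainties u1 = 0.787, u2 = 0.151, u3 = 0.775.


For a sum of independent quantities, uc = sqrt(u1^2 + u2^2 + u3^2).
uc = sqrt(0.787^2 + 0.151^2 + 0.775^2)
uc = sqrt(0.619369 + 0.022801 + 0.600625)
uc = 1.1148

1.1148


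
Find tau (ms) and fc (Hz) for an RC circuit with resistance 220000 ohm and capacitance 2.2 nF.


Time constant: tau = R * C.
tau = 220000 * 2.20e-09 = 0.000484 s
tau = 0.484 ms
Cutoff frequency: fc = 1 / (2*pi*R*C).
fc = 1 / (2*pi*0.000484) = 328.83 Hz

tau = 0.484 ms, fc = 328.83 Hz


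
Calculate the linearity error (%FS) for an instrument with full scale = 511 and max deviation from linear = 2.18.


Linearity error = (max deviation / full scale) * 100%.
Linearity = (2.18 / 511) * 100
Linearity = 0.427 %FS

0.427 %FS


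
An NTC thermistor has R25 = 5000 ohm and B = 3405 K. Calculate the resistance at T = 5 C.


NTC thermistor equation: Rt = R25 * exp(B * (1/T - 1/T25)).
T in Kelvin: 278.15 K, T25 = 298.15 K
1/T - 1/T25 = 1/278.15 - 1/298.15 = 0.00024117
B * (1/T - 1/T25) = 3405 * 0.00024117 = 0.8212
Rt = 5000 * exp(0.8212) = 11365.8 ohm

11365.8 ohm


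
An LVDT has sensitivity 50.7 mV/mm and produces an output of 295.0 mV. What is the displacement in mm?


Displacement = Vout / sensitivity.
d = 295.0 / 50.7
d = 5.819 mm

5.819 mm


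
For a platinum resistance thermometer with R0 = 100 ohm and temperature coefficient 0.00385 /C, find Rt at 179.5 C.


The RTD equation: Rt = R0 * (1 + alpha * T).
Rt = 100 * (1 + 0.00385 * 179.5)
Rt = 100 * (1 + 0.691075)
Rt = 100 * 1.691075
Rt = 169.108 ohm

169.108 ohm


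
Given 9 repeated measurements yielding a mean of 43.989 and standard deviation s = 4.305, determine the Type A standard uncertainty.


The standard uncertainty for Type A evaluation is u = s / sqrt(n).
u = 4.305 / sqrt(9)
u = 4.305 / 3.0
u = 1.435

1.435


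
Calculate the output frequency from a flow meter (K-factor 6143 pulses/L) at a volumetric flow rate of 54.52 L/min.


Frequency = K * Q / 60 (converting L/min to L/s).
f = 6143 * 54.52 / 60
f = 334916.36 / 60
f = 5581.94 Hz

5581.94 Hz


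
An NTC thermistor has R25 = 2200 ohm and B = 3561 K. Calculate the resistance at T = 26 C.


NTC thermistor equation: Rt = R25 * exp(B * (1/T - 1/T25)).
T in Kelvin: 299.15 K, T25 = 298.15 K
1/T - 1/T25 = 1/299.15 - 1/298.15 = -1.121e-05
B * (1/T - 1/T25) = 3561 * -1.121e-05 = -0.0399
Rt = 2200 * exp(-0.0399) = 2113.9 ohm

2113.9 ohm


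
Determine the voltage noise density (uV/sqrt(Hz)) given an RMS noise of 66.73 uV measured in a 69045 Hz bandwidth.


Noise spectral density = Vrms / sqrt(BW).
NSD = 66.73 / sqrt(69045)
NSD = 66.73 / 262.7642
NSD = 0.254 uV/sqrt(Hz)

0.254 uV/sqrt(Hz)


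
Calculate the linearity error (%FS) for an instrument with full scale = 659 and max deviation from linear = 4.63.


Linearity error = (max deviation / full scale) * 100%.
Linearity = (4.63 / 659) * 100
Linearity = 0.703 %FS

0.703 %FS


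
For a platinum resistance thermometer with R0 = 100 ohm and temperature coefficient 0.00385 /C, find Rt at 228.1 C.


The RTD equation: Rt = R0 * (1 + alpha * T).
Rt = 100 * (1 + 0.00385 * 228.1)
Rt = 100 * (1 + 0.878185)
Rt = 100 * 1.878185
Rt = 187.819 ohm

187.819 ohm


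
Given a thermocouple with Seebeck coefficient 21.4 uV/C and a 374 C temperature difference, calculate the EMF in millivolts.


The thermocouple output V = sensitivity * dT.
V = 21.4 uV/C * 374 C
V = 8003.6 uV
V = 8.004 mV

8.004 mV


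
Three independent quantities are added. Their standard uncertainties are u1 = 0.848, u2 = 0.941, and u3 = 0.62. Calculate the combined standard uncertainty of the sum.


For a sum of independent quantities, uc = sqrt(u1^2 + u2^2 + u3^2).
uc = sqrt(0.848^2 + 0.941^2 + 0.62^2)
uc = sqrt(0.719104 + 0.885481 + 0.3844)
uc = 1.4103

1.4103


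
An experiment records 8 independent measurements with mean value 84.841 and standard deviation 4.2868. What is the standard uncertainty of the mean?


The standard uncertainty for Type A evaluation is u = s / sqrt(n).
u = 4.2868 / sqrt(8)
u = 4.2868 / 2.8284
u = 1.5156

1.5156


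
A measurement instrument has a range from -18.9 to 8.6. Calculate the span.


Span = upper range - lower range.
Span = 8.6 - (-18.9)
Span = 27.5

27.5


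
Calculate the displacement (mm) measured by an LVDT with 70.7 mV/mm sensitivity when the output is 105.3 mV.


Displacement = Vout / sensitivity.
d = 105.3 / 70.7
d = 1.489 mm

1.489 mm


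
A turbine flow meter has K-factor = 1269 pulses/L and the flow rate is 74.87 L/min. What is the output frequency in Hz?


Frequency = K * Q / 60 (converting L/min to L/s).
f = 1269 * 74.87 / 60
f = 95010.03 / 60
f = 1583.5 Hz

1583.5 Hz


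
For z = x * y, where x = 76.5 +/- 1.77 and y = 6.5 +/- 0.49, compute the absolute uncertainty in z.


For a product z = x*y, the relative uncertainty is:
uz/z = sqrt((ux/x)^2 + (uy/y)^2)
Relative uncertainties: ux/x = 1.77/76.5 = 0.023137
uy/y = 0.49/6.5 = 0.075385
z = 76.5 * 6.5 = 497.2
uz = 497.2 * sqrt(0.023137^2 + 0.075385^2) = 39.211

39.211


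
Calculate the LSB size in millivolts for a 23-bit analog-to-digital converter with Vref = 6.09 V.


The resolution (LSB) of an ADC is Vref / 2^n.
LSB = 6.09 / 2^23
LSB = 6.09 / 8388608
LSB = 7.3e-07 V = 0.00072598 mV

0.00072598 mV


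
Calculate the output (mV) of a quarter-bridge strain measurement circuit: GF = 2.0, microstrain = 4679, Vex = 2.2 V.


Quarter bridge output: Vout = (GF * epsilon * Vex) / 4.
Vout = (2.0 * 4679e-6 * 2.2) / 4
Vout = 0.0205876 / 4 V
Vout = 0.0051469 V = 5.1469 mV

5.1469 mV


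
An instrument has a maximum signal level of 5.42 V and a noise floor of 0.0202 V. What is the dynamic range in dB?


Dynamic range = 20 * log10(Vmax / Vnoise).
DR = 20 * log10(5.42 / 0.0202)
DR = 20 * log10(268.32)
DR = 48.57 dB

48.57 dB


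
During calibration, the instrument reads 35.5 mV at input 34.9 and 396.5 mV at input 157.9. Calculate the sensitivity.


Sensitivity = (y2 - y1) / (x2 - x1).
S = (396.5 - 35.5) / (157.9 - 34.9)
S = 361.0 / 123.0
S = 2.935 mV/unit

2.935 mV/unit


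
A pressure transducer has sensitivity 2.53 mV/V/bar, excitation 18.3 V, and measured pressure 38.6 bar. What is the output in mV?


Output = sensitivity * Vex * P.
Vout = 2.53 * 18.3 * 38.6
Vout = 46.299 * 38.6
Vout = 1787.14 mV

1787.14 mV


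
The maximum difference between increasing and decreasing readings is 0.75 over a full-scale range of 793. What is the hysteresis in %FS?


Hysteresis = (max difference / full scale) * 100%.
H = (0.75 / 793) * 100
H = 0.095 %FS

0.095 %FS


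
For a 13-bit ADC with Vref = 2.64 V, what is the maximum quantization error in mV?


The maximum quantization error is +/- LSB/2.
LSB = Vref / 2^n = 2.64 / 8192 = 0.00032227 V
Max error = LSB / 2 = 0.00032227 / 2 = 0.00016113 V
Max error = 0.1611 mV

0.1611 mV


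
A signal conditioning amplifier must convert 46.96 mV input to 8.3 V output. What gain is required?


Gain = Vout / Vin (converting to same units).
G = 8.3 V / 46.96 mV
G = 8300.0 mV / 46.96 mV
G = 176.75

176.75


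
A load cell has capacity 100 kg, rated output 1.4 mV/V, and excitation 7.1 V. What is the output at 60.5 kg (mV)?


Vout = rated_output * Vex * (load / capacity).
Vout = 1.4 * 7.1 * (60.5 / 100)
Vout = 1.4 * 7.1 * 0.605
Vout = 6.014 mV

6.014 mV


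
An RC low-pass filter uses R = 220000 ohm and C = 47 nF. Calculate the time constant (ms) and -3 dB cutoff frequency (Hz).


Time constant: tau = R * C.
tau = 220000 * 4.70e-08 = 0.01034 s
tau = 10.34 ms
Cutoff frequency: fc = 1 / (2*pi*R*C).
fc = 1 / (2*pi*0.01034) = 15.39 Hz

tau = 10.34 ms, fc = 15.39 Hz


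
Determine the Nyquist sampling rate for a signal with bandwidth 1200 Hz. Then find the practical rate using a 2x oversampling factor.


By Nyquist theorem, fs_min = 2 * fmax.
fs_min = 2 * 1200 = 2400 Hz
Practical rate = 2 * fs_min = 2 * 2400 = 4800 Hz

fs_min = 2400 Hz, fs_practical = 4800 Hz


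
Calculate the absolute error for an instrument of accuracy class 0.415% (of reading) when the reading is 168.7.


Absolute error = (accuracy% / 100) * reading.
Error = (0.415 / 100) * 168.7
Error = 0.00415 * 168.7
Error = 0.7001

0.7001


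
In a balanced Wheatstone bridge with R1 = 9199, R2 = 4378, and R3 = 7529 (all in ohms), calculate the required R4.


At balance: R1*R4 = R2*R3, so R4 = R2*R3/R1.
R4 = 4378 * 7529 / 9199
R4 = 32961962 / 9199
R4 = 3583.21 ohm

3583.21 ohm


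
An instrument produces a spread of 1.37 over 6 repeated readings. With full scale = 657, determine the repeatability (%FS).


Repeatability = (spread / full scale) * 100%.
R = (1.37 / 657) * 100
R = 0.209 %FS

0.209 %FS


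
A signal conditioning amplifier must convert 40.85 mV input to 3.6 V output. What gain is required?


Gain = Vout / Vin (converting to same units).
G = 3.6 V / 40.85 mV
G = 3600.0 mV / 40.85 mV
G = 88.13

88.13


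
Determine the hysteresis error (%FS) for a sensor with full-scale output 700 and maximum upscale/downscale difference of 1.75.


Hysteresis = (max difference / full scale) * 100%.
H = (1.75 / 700) * 100
H = 0.25 %FS

0.25 %FS


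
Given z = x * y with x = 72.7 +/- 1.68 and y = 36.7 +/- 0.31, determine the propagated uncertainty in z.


For a product z = x*y, the relative uncertainty is:
uz/z = sqrt((ux/x)^2 + (uy/y)^2)
Relative uncertainties: ux/x = 1.68/72.7 = 0.023109
uy/y = 0.31/36.7 = 0.008447
z = 72.7 * 36.7 = 2668.1
uz = 2668.1 * sqrt(0.023109^2 + 0.008447^2) = 65.646

65.646


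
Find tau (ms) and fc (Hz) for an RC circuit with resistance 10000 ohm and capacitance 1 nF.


Time constant: tau = R * C.
tau = 10000 * 1.00e-09 = 1e-05 s
tau = 0.01 ms
Cutoff frequency: fc = 1 / (2*pi*R*C).
fc = 1 / (2*pi*1e-05) = 15915.49 Hz

tau = 0.01 ms, fc = 15915.49 Hz


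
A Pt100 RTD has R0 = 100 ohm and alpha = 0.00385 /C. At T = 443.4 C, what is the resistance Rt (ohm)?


The RTD equation: Rt = R0 * (1 + alpha * T).
Rt = 100 * (1 + 0.00385 * 443.4)
Rt = 100 * (1 + 1.70709)
Rt = 100 * 2.70709
Rt = 270.709 ohm

270.709 ohm


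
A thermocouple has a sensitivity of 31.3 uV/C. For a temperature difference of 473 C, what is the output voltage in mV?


The thermocouple output V = sensitivity * dT.
V = 31.3 uV/C * 473 C
V = 14804.9 uV
V = 14.805 mV

14.805 mV


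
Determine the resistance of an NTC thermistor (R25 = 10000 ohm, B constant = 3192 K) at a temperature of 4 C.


NTC thermistor equation: Rt = R25 * exp(B * (1/T - 1/T25)).
T in Kelvin: 277.15 K, T25 = 298.15 K
1/T - 1/T25 = 1/277.15 - 1/298.15 = 0.00025414
B * (1/T - 1/T25) = 3192 * 0.00025414 = 0.8112
Rt = 10000 * exp(0.8112) = 22506.3 ohm

22506.3 ohm


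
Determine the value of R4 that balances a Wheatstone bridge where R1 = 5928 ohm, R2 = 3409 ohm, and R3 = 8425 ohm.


At balance: R1*R4 = R2*R3, so R4 = R2*R3/R1.
R4 = 3409 * 8425 / 5928
R4 = 28720825 / 5928
R4 = 4844.94 ohm

4844.94 ohm


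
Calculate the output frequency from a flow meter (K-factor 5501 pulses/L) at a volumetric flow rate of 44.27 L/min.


Frequency = K * Q / 60 (converting L/min to L/s).
f = 5501 * 44.27 / 60
f = 243529.27 / 60
f = 4058.82 Hz

4058.82 Hz


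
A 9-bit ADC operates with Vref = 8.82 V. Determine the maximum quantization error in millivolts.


The maximum quantization error is +/- LSB/2.
LSB = Vref / 2^n = 8.82 / 512 = 0.01722656 V
Max error = LSB / 2 = 0.01722656 / 2 = 0.00861328 V
Max error = 8.6133 mV

8.6133 mV


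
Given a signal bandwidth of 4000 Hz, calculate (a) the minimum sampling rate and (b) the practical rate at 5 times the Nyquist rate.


By Nyquist theorem, fs_min = 2 * fmax.
fs_min = 2 * 4000 = 8000 Hz
Practical rate = 5 * fs_min = 5 * 8000 = 40000 Hz

fs_min = 8000 Hz, fs_practical = 40000 Hz


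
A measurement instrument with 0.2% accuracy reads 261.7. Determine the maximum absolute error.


Absolute error = (accuracy% / 100) * reading.
Error = (0.2 / 100) * 261.7
Error = 0.002 * 261.7
Error = 0.5234

0.5234


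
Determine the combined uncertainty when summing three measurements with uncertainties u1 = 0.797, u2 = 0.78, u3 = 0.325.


For a sum of independent quantities, uc = sqrt(u1^2 + u2^2 + u3^2).
uc = sqrt(0.797^2 + 0.78^2 + 0.325^2)
uc = sqrt(0.635209 + 0.6084 + 0.105625)
uc = 1.1616

1.1616


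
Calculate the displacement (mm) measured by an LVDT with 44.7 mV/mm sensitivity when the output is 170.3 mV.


Displacement = Vout / sensitivity.
d = 170.3 / 44.7
d = 3.81 mm

3.81 mm


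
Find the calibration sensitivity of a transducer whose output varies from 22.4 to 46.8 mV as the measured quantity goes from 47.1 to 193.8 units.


Sensitivity = (y2 - y1) / (x2 - x1).
S = (46.8 - 22.4) / (193.8 - 47.1)
S = 24.4 / 146.7
S = 0.1663 mV/unit

0.1663 mV/unit


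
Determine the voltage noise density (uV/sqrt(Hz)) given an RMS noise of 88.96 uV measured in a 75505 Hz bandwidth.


Noise spectral density = Vrms / sqrt(BW).
NSD = 88.96 / sqrt(75505)
NSD = 88.96 / 274.7817
NSD = 0.3237 uV/sqrt(Hz)

0.3237 uV/sqrt(Hz)


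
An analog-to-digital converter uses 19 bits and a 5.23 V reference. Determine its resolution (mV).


The resolution (LSB) of an ADC is Vref / 2^n.
LSB = 5.23 / 2^19
LSB = 5.23 / 524288
LSB = 9.98e-06 V = 0.00997543 mV

0.00997543 mV


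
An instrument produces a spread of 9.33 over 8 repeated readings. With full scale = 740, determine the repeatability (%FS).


Repeatability = (spread / full scale) * 100%.
R = (9.33 / 740) * 100
R = 1.261 %FS

1.261 %FS


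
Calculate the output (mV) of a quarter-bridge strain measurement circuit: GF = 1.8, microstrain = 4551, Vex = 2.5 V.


Quarter bridge output: Vout = (GF * epsilon * Vex) / 4.
Vout = (1.8 * 4551e-6 * 2.5) / 4
Vout = 0.0204795 / 4 V
Vout = 0.00511987 V = 5.1199 mV

5.1199 mV


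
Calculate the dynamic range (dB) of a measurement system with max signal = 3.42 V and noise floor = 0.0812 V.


Dynamic range = 20 * log10(Vmax / Vnoise).
DR = 20 * log10(3.42 / 0.0812)
DR = 20 * log10(42.12)
DR = 32.49 dB

32.49 dB


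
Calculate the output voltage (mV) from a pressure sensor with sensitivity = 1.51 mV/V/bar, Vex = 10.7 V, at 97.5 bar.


Output = sensitivity * Vex * P.
Vout = 1.51 * 10.7 * 97.5
Vout = 16.157 * 97.5
Vout = 1575.31 mV

1575.31 mV


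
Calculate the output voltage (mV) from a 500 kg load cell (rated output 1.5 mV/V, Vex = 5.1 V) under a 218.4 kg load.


Vout = rated_output * Vex * (load / capacity).
Vout = 1.5 * 5.1 * (218.4 / 500)
Vout = 1.5 * 5.1 * 0.4368
Vout = 3.342 mV

3.342 mV


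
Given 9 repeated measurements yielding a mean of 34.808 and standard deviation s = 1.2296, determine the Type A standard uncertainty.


The standard uncertainty for Type A evaluation is u = s / sqrt(n).
u = 1.2296 / sqrt(9)
u = 1.2296 / 3.0
u = 0.4099

0.4099


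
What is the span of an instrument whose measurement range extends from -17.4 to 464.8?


Span = upper range - lower range.
Span = 464.8 - (-17.4)
Span = 482.2

482.2


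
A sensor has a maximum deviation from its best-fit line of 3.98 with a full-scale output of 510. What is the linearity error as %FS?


Linearity error = (max deviation / full scale) * 100%.
Linearity = (3.98 / 510) * 100
Linearity = 0.78 %FS

0.78 %FS


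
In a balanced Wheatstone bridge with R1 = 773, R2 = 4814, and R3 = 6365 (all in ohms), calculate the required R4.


At balance: R1*R4 = R2*R3, so R4 = R2*R3/R1.
R4 = 4814 * 6365 / 773
R4 = 30641110 / 773
R4 = 39639.21 ohm

39639.21 ohm


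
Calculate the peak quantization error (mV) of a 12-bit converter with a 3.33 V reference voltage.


The maximum quantization error is +/- LSB/2.
LSB = Vref / 2^n = 3.33 / 4096 = 0.00081299 V
Max error = LSB / 2 = 0.00081299 / 2 = 0.00040649 V
Max error = 0.4065 mV

0.4065 mV


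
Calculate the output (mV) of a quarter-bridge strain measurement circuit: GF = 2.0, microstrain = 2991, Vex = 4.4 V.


Quarter bridge output: Vout = (GF * epsilon * Vex) / 4.
Vout = (2.0 * 2991e-6 * 4.4) / 4
Vout = 0.0263208 / 4 V
Vout = 0.0065802 V = 6.5802 mV

6.5802 mV


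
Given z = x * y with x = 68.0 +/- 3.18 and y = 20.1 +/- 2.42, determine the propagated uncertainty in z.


For a product z = x*y, the relative uncertainty is:
uz/z = sqrt((ux/x)^2 + (uy/y)^2)
Relative uncertainties: ux/x = 3.18/68.0 = 0.046765
uy/y = 2.42/20.1 = 0.120398
z = 68.0 * 20.1 = 1366.8
uz = 1366.8 * sqrt(0.046765^2 + 0.120398^2) = 176.538

176.538


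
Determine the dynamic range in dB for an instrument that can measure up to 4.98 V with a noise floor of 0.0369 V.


Dynamic range = 20 * log10(Vmax / Vnoise).
DR = 20 * log10(4.98 / 0.0369)
DR = 20 * log10(134.96)
DR = 42.6 dB

42.6 dB


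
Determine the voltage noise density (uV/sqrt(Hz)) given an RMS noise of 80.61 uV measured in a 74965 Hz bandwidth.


Noise spectral density = Vrms / sqrt(BW).
NSD = 80.61 / sqrt(74965)
NSD = 80.61 / 273.7974
NSD = 0.2944 uV/sqrt(Hz)

0.2944 uV/sqrt(Hz)


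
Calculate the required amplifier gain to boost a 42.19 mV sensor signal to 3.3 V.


Gain = Vout / Vin (converting to same units).
G = 3.3 V / 42.19 mV
G = 3300.0 mV / 42.19 mV
G = 78.22

78.22
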